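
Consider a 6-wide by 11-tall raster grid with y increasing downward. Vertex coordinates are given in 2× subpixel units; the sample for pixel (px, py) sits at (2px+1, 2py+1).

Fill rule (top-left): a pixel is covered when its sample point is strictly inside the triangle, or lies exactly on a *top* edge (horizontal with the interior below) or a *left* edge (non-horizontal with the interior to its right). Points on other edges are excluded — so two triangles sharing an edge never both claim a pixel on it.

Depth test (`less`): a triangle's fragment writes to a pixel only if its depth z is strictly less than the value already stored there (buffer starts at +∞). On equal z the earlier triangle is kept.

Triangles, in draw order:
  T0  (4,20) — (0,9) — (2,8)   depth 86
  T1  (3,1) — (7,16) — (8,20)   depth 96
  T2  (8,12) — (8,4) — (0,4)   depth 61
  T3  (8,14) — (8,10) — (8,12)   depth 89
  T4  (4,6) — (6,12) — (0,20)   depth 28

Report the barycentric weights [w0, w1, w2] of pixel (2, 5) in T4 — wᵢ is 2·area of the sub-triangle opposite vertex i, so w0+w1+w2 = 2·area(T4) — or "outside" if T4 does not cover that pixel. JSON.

T0:
  2·area = 26
  edge (4, 20)→(0, 9): d=(-4,-11) top-left  bias=+0
  edge (0, 9)→(2, 8): d=(2,-1) top-left  bias=+0
  edge (2, 8)→(4, 20): d=(2,12) right/bottom  bias=-1
    (0,4)@(1, 9): e=[11,1,14] → #
    (1,4)@(3, 9): e=[33,3,-10] → ·
    (0,5)@(1, 11): e=[3,5,18] → #
    (1,5)@(3, 11): e=[25,7,-6] → ·
    (0,6)@(1, 13): e=[-5,9,22] → ·
    (1,7)@(3, 15): e=[9,15,2] → #
    (2,7)@(5, 15): e=[31,17,-22] → ·
    (1,8)@(3, 17): e=[1,19,6] → #
    (2,8)@(5, 17): e=[23,21,-18] → ·
    (1,9)@(3, 19): e=[-7,23,10] → ·
  covered (4 px):
    · · · · · ·
    · · · · · ·
    · · · · · ·
    · · · · · ·
    # · · · · ·
    # · · · · ·
    · · · · · ·
    · # · · · ·
    · # · · · ·
    · · · · · ·
    · · · · · ·
T1:
  2·area = 1
  edge (3, 1)→(7, 16): d=(4,15) right/bottom  bias=-1
  edge (7, 16)→(8, 20): d=(1,4) right/bottom  bias=-1
  edge (8, 20)→(3, 1): d=(-5,-19) top-left  bias=+0
    (1,0)@(3, 1): e=[0,1,0] → ·  [on edge]
  covered (0 px):
    · · · · · ·
    · · · · · ·
    · · · · · ·
    · · · · · ·
    · · · · · ·
    · · · · · ·
    · · · · · ·
    · · · · · ·
    · · · · · ·
    · · · · · ·
    · · · · · ·
T2:
  2·area = 64  (B↔C swapped to make it positive)
  edge (8, 12)→(0, 4): d=(-8,-8) top-left  bias=+0
  edge (0, 4)→(8, 4): d=(8,0) top-left  bias=+0
  edge (8, 4)→(8, 12): d=(0,8) right/bottom  bias=-1
    (0,2)@(1, 5): e=[0,8,56] → #  [on edge]
    (1,2)@(3, 5): e=[16,8,40] → #
    (2,2)@(5, 5): e=[32,8,24] → #
    (3,2)@(7, 5): e=[48,8,8] → #
    (4,2)@(9, 5): e=[64,8,-8] → ·
    (0,3)@(1, 7): e=[-16,24,56] → ·
    (1,3)@(3, 7): e=[0,24,40] → #  [on edge]
    (4,3)@(9, 7): e=[48,24,-8] → ·
    (1,4)@(3, 9): e=[-16,40,40] → ·
    (2,4)@(5, 9): e=[0,40,24] → #  [on edge]
    (4,4)@(9, 9): e=[32,40,-8] → ·
    (2,5)@(5, 11): e=[-16,56,24] → ·
    (3,5)@(7, 11): e=[0,56,8] → #  [on edge]
    (4,6)@(9, 13): e=[0,72,-8] → ·  [on edge]
    (5,7)@(11, 15): e=[0,88,-24] → ·  [on edge]
  covered (10 px):
    · · · · · ·
    · · · · · ·
    # # # # · ·
    · # # # · ·
    · · # # · ·
    · · · # · ·
    · · · · · ·
    · · · · · ·
    · · · · · ·
    · · · · · ·
    · · · · · ·
T3:
  degenerate (2·area = 0) — covers nothing
T4:
  2·area = 52
  edge (4, 6)→(6, 12): d=(2,6) right/bottom  bias=-1
  edge (6, 12)→(0, 20): d=(-6,8) right/bottom  bias=-1
  edge (0, 20)→(4, 6): d=(4,-14) top-left  bias=+0
    (1,1)@(3, 3): e=[0,78,-26] → ·  [on edge]
    (2,4)@(5, 9): e=[0,26,26] → ·  [on edge]
    (1,5)@(3, 11): e=[16,30,6] → #
    (2,5)@(5, 11): e=[4,14,34] → #
    (3,5)@(7, 11): e=[-8,-2,62] → ·
    (1,6)@(3, 13): e=[20,18,14] → #
    (3,6)@(7, 13): e=[-4,-14,70] → ·
    (1,7)@(3, 15): e=[24,6,22] → #
    (2,7)@(5, 15): e=[12,-10,50] → ·
    (3,7)@(7, 15): e=[0,-26,78] → ·  [on edge]
    (0,8)@(1, 17): e=[40,10,2] → #
    (1,8)@(3, 17): e=[28,-6,30] → ·
    (4,10)@(9, 21): e=[0,-78,130] → ·  [on edge]
  covered (6 px):
    · · · · · ·
    · · · · · ·
    · · · · · ·
    · · · · · ·
    · · · · · ·
    · # # · · ·
    · # # · · ·
    · # · · · ·
    # · · · · ·
    · · · · · ·
    · · · · · ·

Final: [14,34,4]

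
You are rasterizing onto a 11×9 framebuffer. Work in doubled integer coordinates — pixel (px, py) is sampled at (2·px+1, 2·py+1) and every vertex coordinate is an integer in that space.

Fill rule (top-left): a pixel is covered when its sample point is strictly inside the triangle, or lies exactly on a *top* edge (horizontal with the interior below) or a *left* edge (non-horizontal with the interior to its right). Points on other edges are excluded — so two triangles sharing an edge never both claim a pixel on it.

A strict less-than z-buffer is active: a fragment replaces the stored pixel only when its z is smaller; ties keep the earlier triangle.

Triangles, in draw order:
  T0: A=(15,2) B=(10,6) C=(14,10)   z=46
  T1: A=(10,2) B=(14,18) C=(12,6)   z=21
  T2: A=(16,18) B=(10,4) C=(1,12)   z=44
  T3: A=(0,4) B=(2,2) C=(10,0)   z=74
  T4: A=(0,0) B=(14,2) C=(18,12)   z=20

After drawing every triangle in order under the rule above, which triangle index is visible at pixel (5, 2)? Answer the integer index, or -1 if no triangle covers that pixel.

T0:
  2·area = 36  (B↔C swapped to make it positive)
  edge (15, 2)→(14, 10): d=(-1,8) right/bottom  bias=-1
  edge (14, 10)→(10, 6): d=(-4,-4) top-left  bias=+0
  edge (10, 6)→(15, 2): d=(5,-4) top-left  bias=+0
    (2,0)@(5, 1): e=[81,0,-45] → .  [on edge]
    (3,1)@(7, 3): e=[63,0,-27] → .  [on edge]
    (4,2)@(9, 5): e=[45,0,-9] → .  [on edge]
    (6,2)@(13, 5): e=[13,16,7] → X
    (7,2)@(15, 5): e=[-3,24,15] → .
    (5,3)@(11, 7): e=[27,0,9] → X  [on edge]
    (7,3)@(15, 7): e=[-5,16,25] → .
    (5,4)@(11, 9): e=[25,-8,19] → .
    (6,4)@(13, 9): e=[9,0,27] → X  [on edge]
    (7,4)@(15, 9): e=[-7,8,35] → .
    (6,5)@(13, 11): e=[7,-8,37] → .
    (7,5)@(15, 11): e=[-9,0,45] → .  [on edge]
    (8,6)@(17, 13): e=[-27,0,63] → .  [on edge]
    (9,7)@(19, 15): e=[-45,0,81] → .  [on edge]
    (10,8)@(21, 17): e=[-63,0,99] → .  [on edge]
  covered (4 px):
    . . . . . . . . . . .
    . . . . . . . . . . .
    . . . . . . X . . . .
    . . . . . X X . . . .
    . . . . . . X . . . .
    . . . . . . . . . . .
    . . . . . . . . . . .
    . . . . . . . . . . .
    . . . . . . . . . . .
T1:
  2·area = 16  (B↔C swapped to make it positive)
  edge (10, 2)→(12, 6): d=(2,4) right/bottom  bias=-1
  edge (12, 6)→(14, 18): d=(2,12) right/bottom  bias=-1
  edge (14, 18)→(10, 2): d=(-4,-16) top-left  bias=+0
    (5,2)@(11, 5): e=[2,10,4] → X
    (6,2)@(13, 5): e=[-6,-14,36] → .
    (5,3)@(11, 7): e=[6,14,-4] → .
    (6,6)@(13, 13): e=[10,2,4] → X
    (7,6)@(15, 13): e=[2,-22,36] → .
    (6,7)@(13, 15): e=[14,6,-4] → .
  covered (2 px):
    . . . . . . . . . . .
    . . . . . . . . . . .
    . . . . . X . . . . .
    . . . . . . . . . . .
    . . . . . . . . . . .
    . . . . . . . . . . .
    . . . . . . X . . . .
    . . . . . . . . . . .
    . . . . . . . . . . .
T2:
  2·area = 174  (B↔C swapped to make it positive)
  edge (16, 18)→(1, 12): d=(-15,-6) top-left  bias=+0
  edge (1, 12)→(10, 4): d=(9,-8) top-left  bias=+0
  edge (10, 4)→(16, 18): d=(6,14) right/bottom  bias=-1
    (4,2)@(9, 5): e=[153,1,20] → X
    (5,2)@(11, 5): e=[165,17,-8] → .
    (3,3)@(7, 7): e=[111,3,60] → X
    (5,3)@(11, 7): e=[135,35,4] → X
    (6,3)@(13, 7): e=[147,51,-24] → .
    (2,4)@(5, 9): e=[69,5,100] → X
    (6,4)@(13, 9): e=[117,69,-12] → .
    (1,5)@(3, 11): e=[27,7,140] → X
    (6,5)@(13, 11): e=[87,87,0] → .  [on edge]
    (1,6)@(3, 13): e=[-3,25,152] → .
    (2,6)@(5, 13): e=[9,41,124] → X
    (6,6)@(13, 13): e=[57,105,12] → X
  covered (22 px):
    . . . . . . . . . . .
    . . . . . . . . . . .
    . . . . X . . . . . .
    . . . X X X . . . . .
    . . X X X X . . . . .
    . X X X X X . . . . .
    . . X X X X X . . . .
    . . . . X X X . . . .
    . . . . . . . X . . .
T3:
  2·area = 12
  edge (0, 4)→(2, 2): d=(2,-2) top-left  bias=+0
  edge (2, 2)→(10, 0): d=(8,-2) top-left  bias=+0
  edge (10, 0)→(0, 4): d=(-10,4) right/bottom  bias=-1
    (1,0)@(3, 1): e=[0,-6,18] → .  [on edge]
    (3,0)@(7, 1): e=[8,2,2] → X
    (4,0)@(9, 1): e=[12,6,-6] → .
    (0,1)@(1, 3): e=[0,6,6] → X  [on edge]
    (1,1)@(3, 3): e=[4,10,-2] → .
    (3,1)@(7, 3): e=[12,18,-18] → .
    (0,2)@(1, 5): e=[4,22,-14] → .
  covered (2 px):
    . . . X . . . . . . .
    X . . . . . . . . . .
    . . . . . . . . . . .
    . . . . . . . . . . .
    . . . . . . . . . . .
    . . . . . . . . . . .
    . . . . . . . . . . .
    . . . . . . . . . . .
    . . . . . . . . . . .
T4:
  2·area = 132
  edge (0, 0)→(14, 2): d=(14,2) right/bottom  bias=-1
  edge (14, 2)→(18, 12): d=(4,10) right/bottom  bias=-1
  edge (18, 12)→(0, 0): d=(-18,-12) top-left  bias=+0
    (1,0)@(3, 1): e=[8,106,18] → X
    (2,0)@(5, 1): e=[4,86,42] → X
    (3,0)@(7, 1): e=[0,66,66] → .  [on edge]
    (1,1)@(3, 3): e=[36,114,-18] → .
    (2,1)@(5, 3): e=[32,94,6] → X
    (3,1)@(7, 3): e=[28,74,30] → X
    (4,1)@(9, 3): e=[24,54,54] → X
    (5,1)@(11, 3): e=[20,34,78] → X
    (6,1)@(13, 3): e=[16,14,102] → X
    (7,1)@(15, 3): e=[12,-6,126] → .
    (10,1)@(21, 3): e=[0,-66,198] → .  [on edge]
    (2,2)@(5, 5): e=[60,102,-30] → .
  covered (16 px):
    . X X . . . . . . . .
    . . X X X X X . . . .
    . . . . X X X X . . .
    . . . . . X X X . . .
    . . . . . . . X . . .
    . . . . . . . . X . .
    . . . . . . . . . . .
    . . . . . . . . . . .
    . . . . . . . . . . .

Z-buffer (winner per pixel, '.' = empty):
  . 4 4 3 . . . . . . .
  3 . 4 4 4 4 4 . . . .
  . . . . 4 4 4 4 . . .
  . . . 2 2 4 4 4 . . .
  . . 2 2 2 2 0 4 . . .
  . 2 2 2 2 2 . . 4 . .
  . . 2 2 2 2 1 . . . .
  . . . . 2 2 2 . . . .
  . . . . . . . 2 . . .

Result: 4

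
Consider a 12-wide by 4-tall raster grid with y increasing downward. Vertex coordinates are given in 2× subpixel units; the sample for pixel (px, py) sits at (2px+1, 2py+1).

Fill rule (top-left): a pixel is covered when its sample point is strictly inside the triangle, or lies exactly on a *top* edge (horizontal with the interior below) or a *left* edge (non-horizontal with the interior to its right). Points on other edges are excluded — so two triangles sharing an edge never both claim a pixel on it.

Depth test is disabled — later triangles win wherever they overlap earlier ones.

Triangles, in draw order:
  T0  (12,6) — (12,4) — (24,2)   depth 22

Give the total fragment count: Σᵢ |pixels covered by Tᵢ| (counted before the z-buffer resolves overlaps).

T0:
  2·area = 24
  edge (12, 6)→(12, 4): d=(0,-2) top-left  bias=+0
  edge (12, 4)→(24, 2): d=(12,-2) top-left  bias=+0
  edge (24, 2)→(12, 6): d=(-12,4) right/bottom  bias=-1
    (9,1)@(19, 3): e=[14,2,8] → #
    (10,1)@(21, 3): e=[18,6,0] → ·  [on edge]
    (6,2)@(13, 5): e=[2,14,8] → #
    (7,2)@(15, 5): e=[6,18,0] → ·  [on edge]
    (9,2)@(19, 5): e=[14,26,-16] → ·
    (4,3)@(9, 7): e=[-6,30,0] → ·  [on edge]
    (6,3)@(13, 7): e=[2,38,-16] → ·
  covered (2 px):
    · · · · · · · · · · · ·
    · · · · · · · · · # · ·
    · · · · · · # · · · · ·
    · · · · · · · · · · · ·

Result: 2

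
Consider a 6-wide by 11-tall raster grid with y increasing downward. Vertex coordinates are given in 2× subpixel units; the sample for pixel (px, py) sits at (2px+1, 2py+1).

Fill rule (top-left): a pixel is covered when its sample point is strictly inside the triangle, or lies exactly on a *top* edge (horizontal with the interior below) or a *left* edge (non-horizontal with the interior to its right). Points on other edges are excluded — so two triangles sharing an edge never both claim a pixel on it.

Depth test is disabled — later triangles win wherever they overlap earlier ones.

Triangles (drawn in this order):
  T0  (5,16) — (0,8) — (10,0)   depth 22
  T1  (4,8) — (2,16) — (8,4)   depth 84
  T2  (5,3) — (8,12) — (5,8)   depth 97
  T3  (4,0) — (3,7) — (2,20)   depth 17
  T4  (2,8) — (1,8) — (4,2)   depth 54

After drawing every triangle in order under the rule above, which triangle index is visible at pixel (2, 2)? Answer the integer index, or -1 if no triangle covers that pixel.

T0:
  2·area = 120
  edge (5, 16)→(0, 8): d=(-5,-8) top-left  bias=+0
  edge (0, 8)→(10, 0): d=(10,-8) top-left  bias=+0
  edge (10, 0)→(5, 16): d=(-5,16) right/bottom  bias=-1
    (4,0)@(9, 1): e=[107,2,11] → X
    (5,0)@(11, 1): e=[123,18,-21] → .
    (3,1)@(7, 3): e=[81,6,33] → X
    (5,1)@(11, 3): e=[113,38,-31] → .
    (2,2)@(5, 5): e=[55,10,55] → X
    (4,2)@(9, 5): e=[87,42,-9] → .
    (1,3)@(3, 7): e=[29,14,77] → X
    (4,3)@(9, 7): e=[77,62,-19] → .
    (0,4)@(1, 9): e=[3,18,99] → X
    (4,4)@(9, 9): e=[67,82,-29] → .
    (0,5)@(1, 11): e=[-7,38,89] → .
    (1,5)@(3, 11): e=[9,54,57] → X
  covered (16 px):
    . . . . X .
    . . . X X .
    . . X X . .
    . X X X . .
    X X X X . .
    . X X . . .
    . . X . . .
    . . X . . .
    . . . . . .
    . . . . . .
    . . . . . .
T1:
  2·area = 24  (B↔C swapped to make it positive)
  edge (4, 8)→(8, 4): d=(4,-4) top-left  bias=+0
  edge (8, 4)→(2, 16): d=(-6,12) right/bottom  bias=-1
  edge (2, 16)→(4, 8): d=(2,-8) top-left  bias=+0
    (5,0)@(11, 1): e=[0,-18,42] → .  [on edge]
    (4,1)@(9, 3): e=[0,-6,30] → .  [on edge]
    (3,2)@(7, 5): e=[0,6,18] → X  [on edge]
    (4,2)@(9, 5): e=[8,-18,34] → .
    (2,3)@(5, 7): e=[0,18,6] → X  [on edge]
    (3,3)@(7, 7): e=[8,-6,22] → .
    (1,4)@(3, 9): e=[0,30,-6] → .  [on edge]
    (2,4)@(5, 9): e=[8,6,10] → X
    (3,4)@(7, 9): e=[16,-18,26] → .
    (0,5)@(1, 11): e=[0,42,-18] → .  [on edge]
    (2,5)@(5, 11): e=[16,-6,14] → .
    (1,6)@(3, 13): e=[16,6,2] → X
  covered (4 px):
    . . . . . .
    . . . . . .
    . . . X . .
    . . X . . .
    . . X . . .
    . . . . . .
    . X . . . .
    . . . . . .
    . . . . . .
    . . . . . .
    . . . . . .
T2:
  2·area = 15
  edge (5, 3)→(8, 12): d=(3,9) right/bottom  bias=-1
  edge (8, 12)→(5, 8): d=(-3,-4) top-left  bias=+0
  edge (5, 8)→(5, 3): d=(0,-5) top-left  bias=+0
    (2,0)@(5, 1): e=[-6,21,0] → .  [on edge]
    (2,1)@(5, 3): e=[0,15,0] → .  [on edge]
    (2,2)@(5, 5): e=[6,9,0] → X  [on edge]
    (3,2)@(7, 5): e=[-12,17,10] → .
    (2,3)@(5, 7): e=[12,3,0] → X  [on edge]
    (3,3)@(7, 7): e=[-6,11,10] → .
    (2,4)@(5, 9): e=[18,-3,0] → .  [on edge]
    (3,4)@(7, 9): e=[0,5,10] → .  [on edge]
    (2,5)@(5, 11): e=[24,-9,0] → .  [on edge]
    (2,6)@(5, 13): e=[30,-15,0] → .  [on edge]
    (2,7)@(5, 15): e=[36,-21,0] → .  [on edge]
    (4,7)@(9, 15): e=[0,-5,20] → .  [on edge]
    (2,8)@(5, 17): e=[42,-27,0] → .  [on edge]
    (2,9)@(5, 19): e=[48,-33,0] → .  [on edge]
    (2,10)@(5, 21): e=[54,-39,0] → .  [on edge]
    (5,10)@(11, 21): e=[0,-15,30] → .  [on edge]
  covered (2 px):
    . . . . . .
    . . . . . .
    . . X . . .
    . . X . . .
    . . . . . .
    . . . . . .
    . . . . . .
    . . . . . .
    . . . . . .
    . . . . . .
    . . . . . .
T3:
  2·area = 6  (B↔C swapped to make it positive)
  edge (4, 0)→(2, 20): d=(-2,20) right/bottom  bias=-1
  edge (2, 20)→(3, 7): d=(1,-13) top-left  bias=+0
  edge (3, 7)→(4, 0): d=(1,-7) top-left  bias=+0
    (1,3)@(3, 7): e=[6,0,0] → X  [on edge]
    (2,3)@(5, 7): e=[-34,26,14] → .
    (1,4)@(3, 9): e=[2,2,2] → X
    (2,4)@(5, 9): e=[-38,28,16] → .
    (1,5)@(3, 11): e=[-2,4,4] → .
    (0,10)@(1, 21): e=[18,-12,0] → .  [on edge]
  covered (2 px):
    . . . . . .
    . . . . . .
    . . . . . .
    . X . . . .
    . X . . . .
    . . . . . .
    . . . . . .
    . . . . . .
    . . . . . .
    . . . . . .
    . . . . . .
T4:
  2·area = 6
  edge (2, 8)→(1, 8): d=(-1,0) right/bottom  bias=-1
  edge (1, 8)→(4, 2): d=(3,-6) top-left  bias=+0
  edge (4, 2)→(2, 8): d=(-2,6) right/bottom  bias=-1
    (1,2)@(3, 5): e=[3,3,0] → .  [on edge]
    (0,5)@(1, 11): e=[-3,9,0] → .  [on edge]
  covered (0 px):
    . . . . . .
    . . . . . .
    . . . . . .
    . . . . . .
    . . . . . .
    . . . . . .
    . . . . . .
    . . . . . .
    . . . . . .
    . . . . . .
    . . . . . .

Z-buffer (winner per pixel, '.' = empty):
  . . . . 0 .
  . . . 0 0 .
  . . 2 1 . .
  . 3 2 0 . .
  0 3 1 0 . .
  . 0 0 . . .
  . 1 0 . . .
  . . 0 . . .
  . . . . . .
  . . . . . .
  . . . . . .

Final: 2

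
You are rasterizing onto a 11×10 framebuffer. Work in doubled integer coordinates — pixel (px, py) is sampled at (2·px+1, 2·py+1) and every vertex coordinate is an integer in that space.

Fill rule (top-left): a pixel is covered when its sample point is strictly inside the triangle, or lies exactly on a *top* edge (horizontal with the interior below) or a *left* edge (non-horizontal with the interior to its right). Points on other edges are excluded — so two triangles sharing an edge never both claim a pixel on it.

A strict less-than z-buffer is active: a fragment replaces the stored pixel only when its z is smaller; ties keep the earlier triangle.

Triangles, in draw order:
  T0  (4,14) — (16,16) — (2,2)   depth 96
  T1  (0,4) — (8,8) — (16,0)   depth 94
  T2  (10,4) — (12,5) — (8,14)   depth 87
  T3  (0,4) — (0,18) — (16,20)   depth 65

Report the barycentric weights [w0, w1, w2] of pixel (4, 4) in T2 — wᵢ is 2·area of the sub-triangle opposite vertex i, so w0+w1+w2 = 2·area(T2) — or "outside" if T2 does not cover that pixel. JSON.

T0:
  2·area = 140  (B↔C swapped to make it positive)
  edge (4, 14)→(2, 2): d=(-2,-12) top-left  bias=+0
  edge (2, 2)→(16, 16): d=(14,14) right/bottom  bias=-1
  edge (16, 16)→(4, 14): d=(-12,-2) top-left  bias=+0
    (0,0)@(1, 1): e=[-10,0,150] → .  [on edge]
    (1,1)@(3, 3): e=[10,0,130] → .  [on edge]
    (1,2)@(3, 5): e=[6,28,106] → X
    (2,2)@(5, 5): e=[30,0,110] → .  [on edge]
    (1,3)@(3, 7): e=[2,56,82] → X
    (2,3)@(5, 7): e=[26,28,86] → X
    (3,3)@(7, 7): e=[50,0,90] → .  [on edge]
    (1,4)@(3, 9): e=[-2,84,58] → .
    (2,4)@(5, 9): e=[22,56,62] → X
    (3,4)@(7, 9): e=[46,28,66] → X
    (4,4)@(9, 9): e=[70,0,70] → .  [on edge]
    (2,5)@(5, 11): e=[18,84,38] → X
    (5,5)@(11, 11): e=[90,0,50] → .  [on edge]
    (6,6)@(13, 13): e=[110,0,30] → .  [on edge]
    (7,7)@(15, 15): e=[130,0,10] → .  [on edge]
    (8,8)@(17, 17): e=[150,0,-10] → .  [on edge]
    (9,9)@(19, 19): e=[170,0,-30] → .  [on edge]
  covered (14 px):
    . . . . . . . . . . .
    . . . . . . . . . . .
    . X . . . . . . . . .
    . X X . . . . . . . .
    . . X X . . . . . . .
    . . X X X . . . . . .
    . . X X X X . . . . .
    . . . . . X X . . . .
    . . . . . . . . . . .
    . . . . . . . . . . .
T1:
  2·area = 96  (B↔C swapped to make it positive)
  edge (0, 4)→(16, 0): d=(16,-4) top-left  bias=+0
  edge (16, 0)→(8, 8): d=(-8,8) right/bottom  bias=-1
  edge (8, 8)→(0, 4): d=(-8,-4) top-left  bias=+0
    (6,0)@(13, 1): e=[4,16,76] → X
    (7,0)@(15, 1): e=[12,0,84] → .  [on edge]
    (2,1)@(5, 3): e=[4,64,28] → X
    (3,1)@(7, 3): e=[12,48,36] → X
    (4,1)@(9, 3): e=[20,32,44] → X
    (5,1)@(11, 3): e=[28,16,52] → X
    (6,1)@(13, 3): e=[36,0,60] → .  [on edge]
    (1,2)@(3, 5): e=[28,64,4] → X
    (5,2)@(11, 5): e=[60,0,36] → .  [on edge]
    (1,3)@(3, 7): e=[60,48,-12] → .
    (2,3)@(5, 7): e=[68,32,-4] → .
    (3,3)@(7, 7): e=[76,16,4] → X
    (4,3)@(9, 7): e=[84,0,12] → .  [on edge]
    (3,4)@(7, 9): e=[108,0,-12] → .  [on edge]
    (2,5)@(5, 11): e=[132,0,-36] → .  [on edge]
    (1,6)@(3, 13): e=[156,0,-60] → .  [on edge]
    (0,7)@(1, 15): e=[180,0,-84] → .  [on edge]
  covered (10 px):
    . . . . . . X . . . .
    . . X X X X . . . . .
    . X X X X . . . . . .
    . . . X . . . . . . .
    . . . . . . . . . . .
    . . . . . . . . . . .
    . . . . . . . . . . .
    . . . . . . . . . . .
    . . . . . . . . . . .
    . . . . . . . . . . .
T2:
  2·area = 22
  edge (10, 4)→(12, 5): d=(2,1) right/bottom  bias=-1
  edge (12, 5)→(8, 14): d=(-4,9) right/bottom  bias=-1
  edge (8, 14)→(10, 4): d=(2,-10) top-left  bias=+0
    (5,2)@(11, 5): e=[1,9,12] → X
    (6,2)@(13, 5): e=[-1,-9,32] → .
    (5,3)@(11, 7): e=[5,1,16] → X
    (6,3)@(13, 7): e=[3,-17,36] → .
    (4,4)@(9, 9): e=[11,11,0] → X  [on edge]
    (5,4)@(11, 9): e=[9,-7,20] → .
    (4,5)@(9, 11): e=[15,3,4] → X
    (5,5)@(11, 11): e=[13,-15,24] → .
    (4,6)@(9, 13): e=[19,-5,8] → .
    (3,9)@(7, 19): e=[33,-11,0] → .  [on edge]
  covered (4 px):
    . . . . . . . . . . .
    . . . . . . . . . . .
    . . . . . X . . . . .
    . . . . . X . . . . .
    . . . . X . . . . . .
    . . . . X . . . . . .
    . . . . . . . . . . .
    . . . . . . . . . . .
    . . . . . . . . . . .
    . . . . . . . . . . .
T3:
  2·area = 224  (B↔C swapped to make it positive)
  edge (0, 4)→(16, 20): d=(16,16) right/bottom  bias=-1
  edge (16, 20)→(0, 18): d=(-16,-2) top-left  bias=+0
  edge (0, 18)→(0, 4): d=(0,-14) top-left  bias=+0
    (0,2)@(1, 5): e=[0,210,14] → .  [on edge]
    (0,3)@(1, 7): e=[32,178,14] → X
    (1,3)@(3, 7): e=[0,182,42] → .  [on edge]
    (0,4)@(1, 9): e=[64,146,14] → X
    (1,4)@(3, 9): e=[32,150,42] → X
    (2,4)@(5, 9): e=[0,154,70] → .  [on edge]
    (0,5)@(1, 11): e=[96,114,14] → X
    (2,5)@(5, 11): e=[32,122,70] → X
    (3,5)@(7, 11): e=[0,126,98] → .  [on edge]
    (0,6)@(1, 13): e=[128,82,14] → X
    (3,6)@(7, 13): e=[32,94,98] → X
    (4,6)@(9, 13): e=[0,98,126] → .  [on edge]
    (5,7)@(11, 15): e=[0,70,154] → .  [on edge]
    (6,8)@(13, 17): e=[0,42,182] → .  [on edge]
    (7,9)@(15, 19): e=[0,14,210] → .  [on edge]
  covered (24 px):
    . . . . . . . . . . .
    . . . . . . . . . . .
    . . . . . . . . . . .
    X . . . . . . . . . .
    X X . . . . . . . . .
    X X X . . . . . . . .
    X X X X . . . . . . .
    X X X X X . . . . . .
    X X X X X X . . . . .
    . . . . X X X . . . .

Result: [11,0,11]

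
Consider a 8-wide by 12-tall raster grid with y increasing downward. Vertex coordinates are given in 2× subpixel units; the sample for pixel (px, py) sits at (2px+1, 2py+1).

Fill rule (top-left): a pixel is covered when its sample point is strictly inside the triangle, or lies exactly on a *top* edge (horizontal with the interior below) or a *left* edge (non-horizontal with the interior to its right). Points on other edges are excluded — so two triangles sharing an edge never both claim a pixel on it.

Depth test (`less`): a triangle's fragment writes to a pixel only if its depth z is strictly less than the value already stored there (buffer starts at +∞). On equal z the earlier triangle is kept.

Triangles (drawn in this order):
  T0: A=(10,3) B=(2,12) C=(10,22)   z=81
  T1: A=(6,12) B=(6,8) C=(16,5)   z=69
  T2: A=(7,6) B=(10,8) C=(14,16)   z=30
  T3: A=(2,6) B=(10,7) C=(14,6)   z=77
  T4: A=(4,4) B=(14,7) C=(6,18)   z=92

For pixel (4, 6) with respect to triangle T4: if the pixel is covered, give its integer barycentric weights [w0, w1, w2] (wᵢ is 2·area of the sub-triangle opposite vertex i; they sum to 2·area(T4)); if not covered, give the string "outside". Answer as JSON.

T0:
  2·area = 152  (B↔C swapped to make it positive)
  edge (10, 3)→(10, 22): d=(0,19) right/bottom  bias=-1
  edge (10, 22)→(2, 12): d=(-8,-10) top-left  bias=+0
  edge (2, 12)→(10, 3): d=(8,-9) top-left  bias=+0
    (4,2)@(9, 5): e=[19,126,7] → X
    (5,2)@(11, 5): e=[-19,146,25] → .
    (3,3)@(7, 7): e=[57,90,5] → X
    (5,3)@(11, 7): e=[-19,130,41] → .
    (2,4)@(5, 9): e=[95,54,3] → X
    (5,4)@(11, 9): e=[-19,114,57] → .
    (1,5)@(3, 11): e=[133,18,1] → X
    (5,5)@(11, 11): e=[-19,98,73] → .
    (1,6)@(3, 13): e=[133,2,17] → X
    (5,6)@(11, 13): e=[-19,82,89] → .
    (1,7)@(3, 15): e=[133,-14,33] → .
    (2,7)@(5, 15): e=[95,6,51] → X
  covered (20 px):
    . . . . . . . .
    . . . . . . . .
    . . . . X . . .
    . . . X X . . .
    . . X X X . . .
    . X X X X . . .
    . X X X X . . .
    . . X X X . . .
    . . . X X . . .
    . . . . X . . .
    . . . . . . . .
    . . . . . . . .
T1:
  2·area = 40
  edge (6, 12)→(6, 8): d=(0,-4) top-left  bias=+0
  edge (6, 8)→(16, 5): d=(10,-3) top-left  bias=+0
  edge (16, 5)→(6, 12): d=(-10,7) right/bottom  bias=-1
    (5,3)@(11, 7): e=[20,5,15] → X
    (6,3)@(13, 7): e=[28,11,1] → X
    (7,3)@(15, 7): e=[36,17,-13] → .
    (3,4)@(7, 9): e=[4,13,23] → X
    (4,4)@(9, 9): e=[12,19,9] → X
    (5,4)@(11, 9): e=[20,25,-5] → .
    (6,4)@(13, 9): e=[28,31,-19] → .
    (3,5)@(7, 11): e=[4,33,3] → X
    (4,5)@(9, 11): e=[12,39,-11] → .
    (3,6)@(7, 13): e=[4,53,-17] → .
  covered (5 px):
    . . . . . . . .
    . . . . . . . .
    . . . . . . . .
    . . . . . X X .
    . . . X X . . .
    . . . X . . . .
    . . . . . . . .
    . . . . . . . .
    . . . . . . . .
    . . . . . . . .
    . . . . . . . .
    . . . . . . . .
T2:
  2·area = 16
  edge (7, 6)→(10, 8): d=(3,2) right/bottom  bias=-1
  edge (10, 8)→(14, 16): d=(4,8) right/bottom  bias=-1
  edge (14, 16)→(7, 6): d=(-7,-10) top-left  bias=+0
    (5,5)@(11, 11): e=[7,4,5] → X
    (6,5)@(13, 11): e=[3,-12,25] → .
    (5,6)@(11, 13): e=[13,12,-9] → .
  covered (1 px):
    . . . . . . . .
    . . . . . . . .
    . . . . . . . .
    . . . . . . . .
    . . . . . . . .
    . . . . . X . .
    . . . . . . . .
    . . . . . . . .
    . . . . . . . .
    . . . . . . . .
    . . . . . . . .
    . . . . . . . .
T3:
  2·area = 12  (B↔C swapped to make it positive)
  edge (2, 6)→(14, 6): d=(12,0) top-left  bias=+0
  edge (14, 6)→(10, 7): d=(-4,1) right/bottom  bias=-1
  edge (10, 7)→(2, 6): d=(-8,-1) top-left  bias=+0
  covered (0 px):
    . . . . . . . .
    . . . . . . . .
    . . . . . . . .
    . . . . . . . .
    . . . . . . . .
    . . . . . . . .
    . . . . . . . .
    . . . . . . . .
    . . . . . . . .
    . . . . . . . .
    . . . . . . . .
    . . . . . . . .
T4:
  2·area = 134
  edge (4, 4)→(14, 7): d=(10,3) right/bottom  bias=-1
  edge (14, 7)→(6, 18): d=(-8,11) right/bottom  bias=-1
  edge (6, 18)→(4, 4): d=(-2,-14) top-left  bias=+0
    (2,2)@(5, 5): e=[7,115,12] → X
    (3,2)@(7, 5): e=[1,93,40] → X
    (4,2)@(9, 5): e=[-5,71,68] → .
    (2,3)@(5, 7): e=[27,99,8] → X
    (4,3)@(9, 7): e=[15,55,64] → X
    (5,3)@(11, 7): e=[9,33,92] → X
    (6,3)@(13, 7): e=[3,11,120] → X
    (7,3)@(15, 7): e=[-3,-11,148] → .
    (2,4)@(5, 9): e=[47,83,4] → X
    (6,4)@(13, 9): e=[23,-5,116] → .
    (2,5)@(5, 11): e=[67,67,0] → X  [on edge]
    (6,5)@(13, 11): e=[43,-21,112] → .
  covered (18 px):
    . . . . . . . .
    . . . . . . . .
    . . X X . . . .
    . . X X X X X .
    . . X X X X . .
    . . X X X X . .
    . . . X X . . .
    . . . X . . . .
    . . . . . . . .
    . . . . . . . .
    . . . . . . . .
    . . . . . . . .

Final: [7,52,75]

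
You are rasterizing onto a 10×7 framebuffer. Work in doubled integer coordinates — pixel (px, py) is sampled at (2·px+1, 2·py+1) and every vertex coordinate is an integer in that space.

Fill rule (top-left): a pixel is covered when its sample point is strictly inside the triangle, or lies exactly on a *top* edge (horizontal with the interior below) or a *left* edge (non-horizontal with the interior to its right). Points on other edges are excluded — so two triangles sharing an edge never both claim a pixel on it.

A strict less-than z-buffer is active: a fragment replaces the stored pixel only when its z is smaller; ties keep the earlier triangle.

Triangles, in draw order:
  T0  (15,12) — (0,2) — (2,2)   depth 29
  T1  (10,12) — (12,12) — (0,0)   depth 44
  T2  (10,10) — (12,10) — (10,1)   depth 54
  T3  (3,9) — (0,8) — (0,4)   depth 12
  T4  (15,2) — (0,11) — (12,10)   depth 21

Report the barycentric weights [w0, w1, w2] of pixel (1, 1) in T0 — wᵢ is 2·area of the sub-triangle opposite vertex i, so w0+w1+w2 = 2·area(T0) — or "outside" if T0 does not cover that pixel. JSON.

T0:
  2·area = 20
  edge (15, 12)→(0, 2): d=(-15,-10) top-left  bias=+0
  edge (0, 2)→(2, 2): d=(2,0) top-left  bias=+0
  edge (2, 2)→(15, 12): d=(13,10) right/bottom  bias=-1
    (1,1)@(3, 3): e=[15,2,3] → #
    (2,1)@(5, 3): e=[35,2,-17] → ·
    (1,2)@(3, 5): e=[-15,6,29] → ·
    (2,2)@(5, 5): e=[5,6,9] → #
    (3,2)@(7, 5): e=[25,6,-11] → ·
    (2,3)@(5, 7): e=[-25,10,35] → ·
    (5,4)@(11, 9): e=[5,14,1] → #
    (6,4)@(13, 9): e=[25,14,-19] → ·
    (5,5)@(11, 11): e=[-25,18,27] → ·
  covered (3 px):
    · · · · · · · · · ·
    · # · · · · · · · ·
    · · # · · · · · · ·
    · · · · · · · · · ·
    · · · · · # · · · ·
    · · · · · · · · · ·
    · · · · · · · · · ·
T1:
  2·area = 24  (B↔C swapped to make it positive)
  edge (10, 12)→(0, 0): d=(-10,-12) top-left  bias=+0
  edge (0, 0)→(12, 12): d=(12,12) right/bottom  bias=-1
  edge (12, 12)→(10, 12): d=(-2,0) right/bottom  bias=-1
    (0,0)@(1, 1): e=[2,0,22] → ·  [on edge]
    (1,1)@(3, 3): e=[6,0,18] → ·  [on edge]
    (2,2)@(5, 5): e=[10,0,14] → ·  [on edge]
    (3,3)@(7, 7): e=[14,0,10] → ·  [on edge]
    (4,4)@(9, 9): e=[18,0,6] → ·  [on edge]
    (5,5)@(11, 11): e=[22,0,2] → ·  [on edge]
    (6,6)@(13, 13): e=[26,0,-2] → ·  [on edge]
  covered (0 px):
    · · · · · · · · · ·
    · · · · · · · · · ·
    · · · · · · · · · ·
    · · · · · · · · · ·
    · · · · · · · · · ·
    · · · · · · · · · ·
    · · · · · · · · · ·
T2:
  2·area = 18  (B↔C swapped to make it positive)
  edge (10, 10)→(10, 1): d=(0,-9) top-left  bias=+0
  edge (10, 1)→(12, 10): d=(2,9) right/bottom  bias=-1
  edge (12, 10)→(10, 10): d=(-2,0) right/bottom  bias=-1
    (5,3)@(11, 7): e=[9,3,6] → #
    (6,3)@(13, 7): e=[27,-15,6] → ·
    (5,4)@(11, 9): e=[9,7,2] → #
    (6,4)@(13, 9): e=[27,-11,2] → ·
    (5,5)@(11, 11): e=[9,11,-2] → ·
  covered (2 px):
    · · · · · · · · · ·
    · · · · · · · · · ·
    · · · · · · · · · ·
    · · · · · # · · · ·
    · · · · · # · · · ·
    · · · · · · · · · ·
    · · · · · · · · · ·
T3:
  2·area = 12
  edge (3, 9)→(0, 8): d=(-3,-1) top-left  bias=+0
  edge (0, 8)→(0, 4): d=(0,-4) top-left  bias=+0
  edge (0, 4)→(3, 9): d=(3,5) right/bottom  bias=-1
    (0,3)@(1, 7): e=[4,4,4] → #
    (1,3)@(3, 7): e=[6,12,-6] → ·
    (0,4)@(1, 9): e=[-2,4,10] → ·
    (1,4)@(3, 9): e=[0,12,0] → ·  [on edge]
    (4,5)@(9, 11): e=[0,36,-24] → ·  [on edge]
    (7,6)@(15, 13): e=[0,60,-48] → ·  [on edge]
  covered (1 px):
    · · · · · · · · · ·
    · · · · · · · · · ·
    · · · · · · · · · ·
    # · · · · · · · · ·
    · · · · · · · · · ·
    · · · · · · · · · ·
    · · · · · · · · · ·
T4:
  2·area = 93  (B↔C swapped to make it positive)
  edge (15, 2)→(12, 10): d=(-3,8) right/bottom  bias=-1
  edge (12, 10)→(0, 11): d=(-12,1) right/bottom  bias=-1
  edge (0, 11)→(15, 2): d=(15,-9) top-left  bias=+0
    (5,2)@(11, 5): e=[23,61,9] → #
    (6,2)@(13, 5): e=[7,59,27] → #
    (7,2)@(15, 5): e=[-9,57,45] → ·
    (3,3)@(7, 7): e=[49,41,3] → #
    (4,3)@(9, 7): e=[33,39,21] → #
    (7,3)@(15, 7): e=[-15,33,75] → ·
    (2,4)@(5, 9): e=[59,19,15] → #
    (6,4)@(13, 9): e=[-5,11,87] → ·
    (2,5)@(5, 11): e=[53,-5,45] → ·
    (3,5)@(7, 11): e=[37,-7,63] → ·
    (4,5)@(9, 11): e=[21,-9,81] → ·
    (5,5)@(11, 11): e=[5,-11,99] → ·
  covered (10 px):
    · · · · · · · · · ·
    · · · · · · · · · ·
    · · · · · # # · · ·
    · · · # # # # · · ·
    · · # # # # · · · ·
    · · · · · · · · · ·
    · · · · · · · · · ·

Answer: [2,3,15]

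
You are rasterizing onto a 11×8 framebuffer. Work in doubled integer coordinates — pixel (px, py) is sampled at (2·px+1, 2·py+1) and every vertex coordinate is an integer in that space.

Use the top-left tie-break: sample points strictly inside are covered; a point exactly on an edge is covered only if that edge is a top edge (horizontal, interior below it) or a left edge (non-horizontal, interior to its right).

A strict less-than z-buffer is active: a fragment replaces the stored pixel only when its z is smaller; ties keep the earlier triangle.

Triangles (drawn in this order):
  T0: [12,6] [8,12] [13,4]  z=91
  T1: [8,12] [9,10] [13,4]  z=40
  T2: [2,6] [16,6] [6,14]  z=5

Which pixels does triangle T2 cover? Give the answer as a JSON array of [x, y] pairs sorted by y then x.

T0:
  2·area = 2
  edge (12, 6)→(8, 12): d=(-4,6) right/bottom  bias=-1
  edge (8, 12)→(13, 4): d=(5,-8) top-left  bias=+0
  edge (13, 4)→(12, 6): d=(-1,2) right/bottom  bias=-1
  covered (0 px):
    · · · · · · · · · · ·
    · · · · · · · · · · ·
    · · · · · · · · · · ·
    · · · · · · · · · · ·
    · · · · · · · · · · ·
    · · · · · · · · · · ·
    · · · · · · · · · · ·
    · · · · · · · · · · ·
T1:
  2·area = 2
  edge (8, 12)→(9, 10): d=(1,-2) top-left  bias=+0
  edge (9, 10)→(13, 4): d=(4,-6) top-left  bias=+0
  edge (13, 4)→(8, 12): d=(-5,8) right/bottom  bias=-1
    (7,0)@(15, 1): e=[3,0,-1] → ·  [on edge]
    (5,3)@(11, 7): e=[1,0,1] → #  [on edge]
    (6,3)@(13, 7): e=[5,12,-15] → ·
    (5,4)@(11, 9): e=[3,8,-9] → ·
    (3,6)@(7, 13): e=[-1,0,3] → ·  [on edge]
  covered (1 px):
    · · · · · · · · · · ·
    · · · · · · · · · · ·
    · · · · · · · · · · ·
    · · · · · # · · · · ·
    · · · · · · · · · · ·
    · · · · · · · · · · ·
    · · · · · · · · · · ·
    · · · · · · · · · · ·
T2:
  2·area = 112
  edge (2, 6)→(16, 6): d=(14,0) top-left  bias=+0
  edge (16, 6)→(6, 14): d=(-10,8) right/bottom  bias=-1
  edge (6, 14)→(2, 6): d=(-4,-8) top-left  bias=+0
    (1,3)@(3, 7): e=[14,94,4] → #
    (2,3)@(5, 7): e=[14,78,20] → #
    (3,3)@(7, 7): e=[14,62,36] → #
    (4,3)@(9, 7): e=[14,46,52] → #
    (5,3)@(11, 7): e=[14,30,68] → #
    (6,3)@(13, 7): e=[14,14,84] → #
    (7,3)@(15, 7): e=[14,-2,100] → ·
    (1,4)@(3, 9): e=[42,74,-4] → ·
    (2,4)@(5, 9): e=[42,58,12] → #
    (6,4)@(13, 9): e=[42,-6,76] → ·
    (2,5)@(5, 11): e=[70,38,4] → #
    (5,5)@(11, 11): e=[70,-10,52] → ·
  covered (14 px):
    · · · · · · · · · · ·
    · · · · · · · · · · ·
    · · · · · · · · · · ·
    · # # # # # # · · · ·
    · · # # # # · · · · ·
    · · # # # · · · · · ·
    · · · # · · · · · · ·
    · · · · · · · · · · ·

Final: [[1,3],[2,3],[3,3],[4,3],[5,3],[6,3],[2,4],[3,4],[4,4],[5,4],[2,5],[3,5],[4,5],[3,6]]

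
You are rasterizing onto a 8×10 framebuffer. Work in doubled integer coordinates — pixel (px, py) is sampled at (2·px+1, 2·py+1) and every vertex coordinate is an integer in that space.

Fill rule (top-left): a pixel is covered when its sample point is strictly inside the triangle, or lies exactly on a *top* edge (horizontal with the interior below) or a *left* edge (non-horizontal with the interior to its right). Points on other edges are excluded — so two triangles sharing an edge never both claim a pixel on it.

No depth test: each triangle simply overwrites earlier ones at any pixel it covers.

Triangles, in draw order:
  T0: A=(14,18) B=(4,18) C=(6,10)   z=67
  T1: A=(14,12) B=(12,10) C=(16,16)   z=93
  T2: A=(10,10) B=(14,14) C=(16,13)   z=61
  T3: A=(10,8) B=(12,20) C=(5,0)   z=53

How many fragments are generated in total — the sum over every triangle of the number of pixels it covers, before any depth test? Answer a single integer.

T0:
  2·area = 80
  edge (14, 18)→(4, 18): d=(-10,0) right/bottom  bias=-1
  edge (4, 18)→(6, 10): d=(2,-8) top-left  bias=+0
  edge (6, 10)→(14, 18): d=(8,8) right/bottom  bias=-1
    (0,2)@(1, 5): e=[130,-50,0] → .  [on edge]
    (1,3)@(3, 7): e=[110,-30,0] → .  [on edge]
    (2,4)@(5, 9): e=[90,-10,0] → .  [on edge]
    (3,5)@(7, 11): e=[70,10,0] → .  [on edge]
    (3,6)@(7, 13): e=[50,14,16] → X
    (4,6)@(9, 13): e=[50,30,0] → .  [on edge]
    (2,7)@(5, 15): e=[30,2,48] → X
    (4,7)@(9, 15): e=[30,34,16] → X
    (5,7)@(11, 15): e=[30,50,0] → .  [on edge]
    (2,8)@(5, 17): e=[10,6,64] → X
    (5,8)@(11, 17): e=[10,54,16] → X
    (6,8)@(13, 17): e=[10,70,0] → .  [on edge]
    (7,9)@(15, 19): e=[-10,90,0] → .  [on edge]
  covered (8 px):
    . . . . . . . .
    . . . . . . . .
    . . . . . . . .
    . . . . . . . .
    . . . . . . . .
    . . . . . . . .
    . . . X . . . .
    . . X X X . . .
    . . X X X X . .
    . . . . . . . .
T1:
  2·area = 4  (B↔C swapped to make it positive)
  edge (14, 12)→(16, 16): d=(2,4) right/bottom  bias=-1
  edge (16, 16)→(12, 10): d=(-4,-6) top-left  bias=+0
  edge (12, 10)→(14, 12): d=(2,2) right/bottom  bias=-1
    (1,0)@(3, 1): e=[22,-18,0] → .  [on edge]
    (2,1)@(5, 3): e=[18,-14,0] → .  [on edge]
    (3,2)@(7, 5): e=[14,-10,0] → .  [on edge]
    (4,3)@(9, 7): e=[10,-6,0] → .  [on edge]
    (5,4)@(11, 9): e=[6,-2,0] → .  [on edge]
    (6,5)@(13, 11): e=[2,2,0] → .  [on edge]
    (7,6)@(15, 13): e=[-2,6,0] → .  [on edge]
  covered (0 px):
    . . . . . . . .
    . . . . . . . .
    . . . . . . . .
    . . . . . . . .
    . . . . . . . .
    . . . . . . . .
    . . . . . . . .
    . . . . . . . .
    . . . . . . . .
    . . . . . . . .
T2:
  2·area = 12  (B↔C swapped to make it positive)
  edge (10, 10)→(16, 13): d=(6,3) right/bottom  bias=-1
  edge (16, 13)→(14, 14): d=(-2,1) right/bottom  bias=-1
  edge (14, 14)→(10, 10): d=(-4,-4) top-left  bias=+0
    (0,0)@(1, 1): e=[-27,39,0] → .  [on edge]
    (1,1)@(3, 3): e=[-21,33,0] → .  [on edge]
    (2,2)@(5, 5): e=[-15,27,0] → .  [on edge]
    (3,3)@(7, 7): e=[-9,21,0] → .  [on edge]
    (4,4)@(9, 9): e=[-3,15,0] → .  [on edge]
    (5,5)@(11, 11): e=[3,9,0] → X  [on edge]
    (6,5)@(13, 11): e=[-3,7,8] → .
    (5,6)@(11, 13): e=[15,5,-8] → .
    (6,6)@(13, 13): e=[9,3,0] → X  [on edge]
    (7,6)@(15, 13): e=[3,1,8] → X
    (6,7)@(13, 15): e=[21,-1,-8] → .
    (7,7)@(15, 15): e=[15,-3,0] → .  [on edge]
  covered (3 px):
    . . . . . . . .
    . . . . . . . .
    . . . . . . . .
    . . . . . . . .
    . . . . . . . .
    . . . . . X . .
    . . . . . . X X
    . . . . . . . .
    . . . . . . . .
    . . . . . . . .
T3:
  2·area = 44
  edge (10, 8)→(12, 20): d=(2,12) right/bottom  bias=-1
  edge (12, 20)→(5, 0): d=(-7,-20) top-left  bias=+0
  edge (5, 0)→(10, 8): d=(5,8) right/bottom  bias=-1
    (3,2)@(7, 5): e=[30,5,9] → X
    (4,2)@(9, 5): e=[6,45,-7] → .
    (3,3)@(7, 7): e=[34,-9,19] → .
    (4,3)@(9, 7): e=[10,31,3] → X
    (5,3)@(11, 7): e=[-14,71,-13] → .
    (4,4)@(9, 9): e=[14,17,13] → X
    (5,4)@(11, 9): e=[-10,57,-3] → .
    (4,5)@(9, 11): e=[18,3,23] → X
    (5,5)@(11, 11): e=[-6,43,7] → .
    (4,6)@(9, 13): e=[22,-11,33] → .
    (5,7)@(11, 15): e=[2,15,27] → X
    (6,7)@(13, 15): e=[-22,55,11] → .
  covered (6 px):
    . . . . . . . .
    . . . . . . . .
    . . . X . . . .
    . . . . X . . .
    . . . . X . . .
    . . . . X . . .
    . . . . . . . .
    . . . . . X . .
    . . . . . X . .
    . . . . . . . .

Result: 17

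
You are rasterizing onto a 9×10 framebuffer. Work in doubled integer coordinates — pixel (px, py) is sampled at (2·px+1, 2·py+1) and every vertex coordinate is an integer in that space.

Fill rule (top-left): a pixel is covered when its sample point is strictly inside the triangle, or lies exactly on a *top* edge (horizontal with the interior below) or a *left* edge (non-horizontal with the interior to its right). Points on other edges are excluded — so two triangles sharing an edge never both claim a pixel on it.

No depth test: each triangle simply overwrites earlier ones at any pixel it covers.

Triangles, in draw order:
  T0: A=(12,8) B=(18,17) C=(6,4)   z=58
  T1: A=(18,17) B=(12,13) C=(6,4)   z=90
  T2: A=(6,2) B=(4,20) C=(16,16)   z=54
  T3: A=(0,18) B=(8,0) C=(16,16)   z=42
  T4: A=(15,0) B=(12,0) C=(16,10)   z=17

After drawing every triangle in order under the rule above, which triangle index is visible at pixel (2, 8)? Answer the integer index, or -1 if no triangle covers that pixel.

T0:
  2·area = 30
  edge (12, 8)→(18, 17): d=(6,9) right/bottom  bias=-1
  edge (18, 17)→(6, 4): d=(-12,-13) top-left  bias=+0
  edge (6, 4)→(12, 8): d=(6,4) right/bottom  bias=-1
    (3,2)@(7, 5): e=[27,1,2] → X
    (4,2)@(9, 5): e=[9,27,-6] → .
    (3,3)@(7, 7): e=[39,-23,14] → .
    (4,3)@(9, 7): e=[21,3,6] → X
    (5,3)@(11, 7): e=[3,29,-2] → .
    (4,4)@(9, 9): e=[33,-21,18] → .
    (5,4)@(11, 9): e=[15,5,10] → X
    (6,4)@(13, 9): e=[-3,31,2] → .
    (5,5)@(11, 11): e=[27,-19,22] → .
    (6,5)@(13, 11): e=[9,7,14] → X
    (7,5)@(15, 11): e=[-9,33,6] → .
    (6,6)@(13, 13): e=[21,-17,26] → .
  covered (5 px):
    . . . . . . . . .
    . . . . . . . . .
    . . . X . . . . .
    . . . . X . . . .
    . . . . . X . . .
    . . . . . . X . .
    . . . . . . . X .
    . . . . . . . . .
    . . . . . . . . .
    . . . . . . . . .
T1:
  2·area = 30
  edge (18, 17)→(12, 13): d=(-6,-4) top-left  bias=+0
  edge (12, 13)→(6, 4): d=(-6,-9) top-left  bias=+0
  edge (6, 4)→(18, 17): d=(12,13) right/bottom  bias=-1
    (1,3)@(3, 7): e=[0,-45,75] → .  [on edge]
    (4,5)@(9, 11): e=[0,-15,45] → .  [on edge]
    (5,5)@(11, 11): e=[8,3,19] → X
    (6,5)@(13, 11): e=[16,21,-7] → .
    (5,6)@(11, 13): e=[-4,-9,43] → .
    (6,6)@(13, 13): e=[4,9,17] → X
    (7,6)@(15, 13): e=[12,27,-9] → .
    (6,7)@(13, 15): e=[-8,-3,41] → .
    (7,7)@(15, 15): e=[0,15,15] → X  [on edge]
    (8,7)@(17, 15): e=[8,33,-11] → .
    (7,8)@(15, 17): e=[-12,3,39] → .
  covered (3 px):
    . . . . . . . . .
    . . . . . . . . .
    . . . . . . . . .
    . . . . . . . . .
    . . . . . . . . .
    . . . . . X . . .
    . . . . . . X . .
    . . . . . . . X .
    . . . . . . . . .
    . . . . . . . . .
T2:
  2·area = 208  (B↔C swapped to make it positive)
  edge (6, 2)→(16, 16): d=(10,14) right/bottom  bias=-1
  edge (16, 16)→(4, 20): d=(-12,4) right/bottom  bias=-1
  edge (4, 20)→(6, 2): d=(2,-18) top-left  bias=+0
    (3,2)@(7, 5): e=[16,168,24] → X
    (4,2)@(9, 5): e=[-12,160,60] → .
    (3,3)@(7, 7): e=[36,144,28] → X
    (4,3)@(9, 7): e=[8,136,64] → X
    (5,3)@(11, 7): e=[-20,128,100] → .
    (3,4)@(7, 9): e=[56,120,32] → X
    (5,4)@(11, 9): e=[0,104,104] → .  [on edge]
    (2,5)@(5, 11): e=[104,104,0] → X  [on edge]
    (5,5)@(11, 11): e=[20,80,108] → X
    (6,5)@(13, 11): e=[-8,72,144] → .
    (2,6)@(5, 13): e=[124,80,4] → X
    (6,6)@(13, 13): e=[12,48,148] → X
    (6,8)@(13, 17): e=[52,0,156] → .  [on edge]
    (3,9)@(7, 19): e=[156,0,52] → .  [on edge]
  covered (25 px):
    . . . . . . . . .
    . . . . . . . . .
    . . . X . . . . .
    . . . X X . . . .
    . . . X X . . . .
    . . X X X X . . .
    . . X X X X X . .
    . . X X X X X X .
    . . X X X X . . .
    . . X . . . . . .
T3:
  2·area = 272
  edge (0, 18)→(8, 0): d=(8,-18) top-left  bias=+0
  edge (8, 0)→(16, 16): d=(8,16) right/bottom  bias=-1
  edge (16, 16)→(0, 18): d=(-16,2) right/bottom  bias=-1
    (3,1)@(7, 3): e=[6,40,226] → X
    (4,1)@(9, 3): e=[42,8,222] → X
    (5,1)@(11, 3): e=[78,-24,218] → .
    (3,2)@(7, 5): e=[22,56,194] → X
    (5,2)@(11, 5): e=[94,-8,186] → .
    (2,3)@(5, 7): e=[2,104,166] → X
    (5,3)@(11, 7): e=[110,8,154] → X
    (6,3)@(13, 7): e=[146,-24,150] → .
    (2,4)@(5, 9): e=[18,120,134] → X
    (6,4)@(13, 9): e=[162,-8,118] → .
    (2,5)@(5, 11): e=[34,136,102] → X
    (6,5)@(13, 11): e=[178,8,86] → X
  covered (34 px):
    . . . . . . . . .
    . . . X X . . . .
    . . . X X . . . .
    . . X X X X . . .
    . . X X X X . . .
    . . X X X X X . .
    . X X X X X X . .
    . X X X X X X X .
    X X X X . . . . .
    . . . . . . . . .
T4:
  2·area = 30  (B↔C swapped to make it positive)
  edge (15, 0)→(16, 10): d=(1,10) right/bottom  bias=-1
  edge (16, 10)→(12, 0): d=(-4,-10) top-left  bias=+0
  edge (12, 0)→(15, 0): d=(3,0) top-left  bias=+0
    (6,0)@(13, 1): e=[21,6,3] → X
    (7,0)@(15, 1): e=[1,26,3] → X
    (8,0)@(17, 1): e=[-19,46,3] → .
    (6,1)@(13, 3): e=[23,-2,9] → .
    (7,1)@(15, 3): e=[3,18,9] → X
    (8,1)@(17, 3): e=[-17,38,9] → .
    (7,2)@(15, 5): e=[5,10,15] → X
    (8,2)@(17, 5): e=[-15,30,15] → .
    (7,3)@(15, 7): e=[7,2,21] → X
    (8,3)@(17, 7): e=[-13,22,21] → .
    (7,4)@(15, 9): e=[9,-6,27] → .
  covered (5 px):
    . . . . . . X X .
    . . . . . . . X .
    . . . . . . . X .
    . . . . . . . X .
    . . . . . . . . .
    . . . . . . . . .
    . . . . . . . . .
    . . . . . . . . .
    . . . . . . . . .
    . . . . . . . . .

Z-buffer (winner per pixel, '.' = empty):
  . . . . . . 4 4 .
  . . . 3 3 . . 4 .
  . . . 3 3 . . 4 .
  . . 3 3 3 3 . 4 .
  . . 3 3 3 3 . . .
  . . 3 3 3 3 3 . .
  . 3 3 3 3 3 3 0 .
  . 3 3 3 3 3 3 3 .
  3 3 3 3 2 2 . . .
  . . 2 . . . . . .

Answer: 3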